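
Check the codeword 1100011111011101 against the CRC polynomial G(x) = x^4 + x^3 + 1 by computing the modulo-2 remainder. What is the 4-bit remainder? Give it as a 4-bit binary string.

0000

Modulo-2 division of 1100011111011101 by 11001:
  pos 0: 11000 XOR 11001 = 00001
  pos 4: 11111 XOR 11001 = 00110
  pos 6: 11010 XOR 11001 = 00011
  pos 9: 11111 XOR 11001 = 00110
  pos 11: 11001 XOR 11001 = 00000
Remainder = 0000 (zero — the frame passes the CRC check).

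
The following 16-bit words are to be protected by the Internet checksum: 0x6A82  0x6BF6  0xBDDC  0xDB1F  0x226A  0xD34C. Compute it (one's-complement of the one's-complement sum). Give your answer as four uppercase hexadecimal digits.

One's-complement addition (fold any carry out of bit 15 back into bit 0):
  0x6A82 + 0x6BF6 = 0x0D678
  0xD678 + 0xBDDC = 0x19454 → wrap carry → 0x9455
  0x9455 + 0xDB1F = 0x16F74 → wrap carry → 0x6F75
  0x6F75 + 0x226A = 0x091DF
  0x91DF + 0xD34C = 0x1652B → wrap carry → 0x652C
One's-complement sum = 0x652C.
Checksum = ~0x652C & 0xFFFF = 0x9AD3.

9AD3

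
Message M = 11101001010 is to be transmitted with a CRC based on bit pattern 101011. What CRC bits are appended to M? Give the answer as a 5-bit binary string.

Append 5 zeros: 1110100101000000. Divide by 101011 (XOR where the leading bit is 1):
  pos 0: 111010 XOR 101011 = 010001
  pos 1: 100010 XOR 101011 = 001001
  pos 3: 100110 XOR 101011 = 001101
  pos 5: 110110 XOR 101011 = 011101
  pos 6: 111010 XOR 101011 = 010001
  pos 7: 100010 XOR 101011 = 001001
  pos 9: 100100 XOR 101011 = 001111
Remainder (last 5 bits) = 11110. This is the CRC / FCS.

11110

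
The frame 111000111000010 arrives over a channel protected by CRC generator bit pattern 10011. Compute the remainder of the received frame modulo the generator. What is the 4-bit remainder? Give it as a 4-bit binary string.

1011

Modulo-2 division of 111000111000010 by 10011:
  pos 0: 11100 XOR 10011 = 01111
  pos 1: 11110 XOR 10011 = 01101
  pos 2: 11011 XOR 10011 = 01000
  pos 3: 10001 XOR 10011 = 00010
  pos 6: 10100 XOR 10011 = 00111
  pos 8: 11100 XOR 10011 = 01111
  pos 9: 11111 XOR 10011 = 01100
  pos 10: 11000 XOR 10011 = 01011
Remainder = 1011 (nonzero — an error is detected).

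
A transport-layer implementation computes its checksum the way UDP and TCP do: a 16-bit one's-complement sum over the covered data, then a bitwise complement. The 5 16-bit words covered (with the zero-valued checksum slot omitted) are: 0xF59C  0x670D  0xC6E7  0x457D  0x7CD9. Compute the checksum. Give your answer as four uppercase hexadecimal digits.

One's-complement addition (fold any carry out of bit 15 back into bit 0):
  0xF59C + 0x670D = 0x15CA9 → wrap carry → 0x5CAA
  0x5CAA + 0xC6E7 = 0x12391 → wrap carry → 0x2392
  0x2392 + 0x457D = 0x0690F
  0x690F + 0x7CD9 = 0x0E5E8
One's-complement sum = 0xE5E8.
Checksum = ~0xE5E8 & 0xFFFF = 0x1A17.

1A17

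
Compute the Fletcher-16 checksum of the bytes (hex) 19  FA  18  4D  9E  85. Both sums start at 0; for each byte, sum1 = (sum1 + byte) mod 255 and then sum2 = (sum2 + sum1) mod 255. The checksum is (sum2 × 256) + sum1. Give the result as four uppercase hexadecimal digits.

Running sums (mod 255):
  after byte 0 (19): sum1=25, sum2=25
  after byte 1 (FA): sum1=20, sum2=45
  after byte 2 (18): sum1=44, sum2=89
  after byte 3 (4D): sum1=121, sum2=210
  after byte 4 (9E): sum1=24, sum2=234
  after byte 5 (85): sum1=157, sum2=136
Checksum = sum2·256 + sum1 = 136·256 + 157 = 34973 = 0x889D.

889D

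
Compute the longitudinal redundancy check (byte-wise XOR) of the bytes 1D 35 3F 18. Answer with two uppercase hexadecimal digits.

XOR the bytes together:
  start with 0x1D
  0x1D ⊕ 0x35 = 0x28
  0x28 ⊕ 0x3F = 0x17
  0x17 ⊕ 0x18 = 0x0F

0F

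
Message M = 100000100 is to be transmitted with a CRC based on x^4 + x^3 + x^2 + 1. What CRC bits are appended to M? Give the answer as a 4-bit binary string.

Append 4 zeros: 1000001000000. Divide by 11101 (XOR where the leading bit is 1):
  pos 0: 10000 XOR 11101 = 01101
  pos 1: 11010 XOR 11101 = 00111
  pos 3: 11110 XOR 11101 = 00011
  pos 6: 11000 XOR 11101 = 00101
  pos 8: 10100 XOR 11101 = 01001
Remainder (last 4 bits) = 1001. This is the CRC / FCS.

1001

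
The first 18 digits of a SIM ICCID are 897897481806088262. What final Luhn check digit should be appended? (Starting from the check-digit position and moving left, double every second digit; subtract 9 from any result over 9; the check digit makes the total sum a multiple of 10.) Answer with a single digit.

Partial digits right→left: 2 6 2 8 8 0 6 0 8 1 8 4 7 9 8 7 9 8
Double every second digit counting from the check-digit position (so the 1st, 3rd, 5th, ... of the partial from the right).
  doubled (with −9 where >9): 4 4 7 3 7 7 5 7 9 → sum 53
  kept as-is: 6 8 0 0 1 4 9 7 8 → sum 43
Total = 53 + 43 = 96.
Check digit = (10 − (96 mod 10)) mod 10 = 4.

4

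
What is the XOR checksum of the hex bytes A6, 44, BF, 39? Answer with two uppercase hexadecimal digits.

64

XOR the bytes together:
  start with 0xA6
  0xA6 ⊕ 0x44 = 0xE2
  0xE2 ⊕ 0xBF = 0x5D
  0x5D ⊕ 0x39 = 0x64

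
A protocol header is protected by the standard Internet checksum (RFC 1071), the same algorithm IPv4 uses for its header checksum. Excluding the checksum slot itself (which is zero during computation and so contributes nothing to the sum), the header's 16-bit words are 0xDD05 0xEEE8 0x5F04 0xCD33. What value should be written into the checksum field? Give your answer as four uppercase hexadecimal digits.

07D9

One's-complement addition (fold any carry out of bit 15 back into bit 0):
  0xDD05 + 0xEEE8 = 0x1CBED → wrap carry → 0xCBEE
  0xCBEE + 0x5F04 = 0x12AF2 → wrap carry → 0x2AF3
  0x2AF3 + 0xCD33 = 0x0F826
One's-complement sum = 0xF826.
Checksum = ~0xF826 & 0xFFFF = 0x07D9.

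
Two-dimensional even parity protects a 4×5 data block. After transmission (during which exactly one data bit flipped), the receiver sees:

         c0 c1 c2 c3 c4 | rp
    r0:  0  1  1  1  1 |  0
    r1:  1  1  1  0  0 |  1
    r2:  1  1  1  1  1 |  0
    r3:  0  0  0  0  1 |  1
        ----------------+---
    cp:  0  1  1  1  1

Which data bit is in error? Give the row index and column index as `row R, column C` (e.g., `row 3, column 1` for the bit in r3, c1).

row 2, column 3

Recompute each row's even parity and compare to rp:
  r0: data parity 0, sent rp 0 → ok
  r1: data parity 1, sent rp 1 → ok
  r2: data parity 1, sent rp 0 → mismatch
  r3: data parity 1, sent rp 1 → ok
Recompute each column's even parity and compare to cp:
  c0: data parity 0, sent cp 0 → ok
  c1: data parity 1, sent cp 1 → ok
  c2: data parity 1, sent cp 1 → ok
  c3: data parity 0, sent cp 1 → mismatch
  c4: data parity 1, sent cp 1 → ok
Exactly one row (r2) and one column (c3) fail → the flipped bit is at their intersection.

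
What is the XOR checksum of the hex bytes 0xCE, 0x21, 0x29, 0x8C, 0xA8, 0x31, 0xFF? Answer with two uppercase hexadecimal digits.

2C

XOR the bytes together:
  start with 0xCE
  0xCE ⊕ 0x21 = 0xEF
  0xEF ⊕ 0x29 = 0xC6
  0xC6 ⊕ 0x8C = 0x4A
  0x4A ⊕ 0xA8 = 0xE2
  0xE2 ⊕ 0x31 = 0xD3
  0xD3 ⊕ 0xFF = 0x2C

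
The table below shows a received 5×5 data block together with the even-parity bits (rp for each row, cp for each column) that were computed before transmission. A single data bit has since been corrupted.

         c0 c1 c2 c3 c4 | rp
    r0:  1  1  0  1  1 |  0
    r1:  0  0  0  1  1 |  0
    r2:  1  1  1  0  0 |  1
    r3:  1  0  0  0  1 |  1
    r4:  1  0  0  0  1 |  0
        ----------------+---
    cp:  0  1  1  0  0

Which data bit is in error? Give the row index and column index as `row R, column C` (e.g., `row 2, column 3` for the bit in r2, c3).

row 3, column 1

Recompute each row's even parity and compare to rp:
  r0: data parity 0, sent rp 0 → ok
  r1: data parity 0, sent rp 0 → ok
  r2: data parity 1, sent rp 1 → ok
  r3: data parity 0, sent rp 1 → mismatch
  r4: data parity 0, sent rp 0 → ok
Recompute each column's even parity and compare to cp:
  c0: data parity 0, sent cp 0 → ok
  c1: data parity 0, sent cp 1 → mismatch
  c2: data parity 1, sent cp 1 → ok
  c3: data parity 0, sent cp 0 → ok
  c4: data parity 0, sent cp 0 → ok
Exactly one row (r3) and one column (c1) fail → the flipped bit is at their intersection.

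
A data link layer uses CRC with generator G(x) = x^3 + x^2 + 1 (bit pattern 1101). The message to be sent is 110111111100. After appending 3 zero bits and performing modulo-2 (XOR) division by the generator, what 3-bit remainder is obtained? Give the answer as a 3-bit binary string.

Append 3 zeros: 110111111100000. Divide by 1101 (XOR where the leading bit is 1):
  pos 0: 1101 XOR 1101 = 0000
  pos 4: 1111 XOR 1101 = 0010
  pos 6: 1011 XOR 1101 = 0110
  pos 7: 1100 XOR 1101 = 0001
  pos 10: 1000 XOR 1101 = 0101
  pos 11: 1010 XOR 1101 = 0111
Remainder (last 3 bits) = 111. This is the CRC / FCS.

111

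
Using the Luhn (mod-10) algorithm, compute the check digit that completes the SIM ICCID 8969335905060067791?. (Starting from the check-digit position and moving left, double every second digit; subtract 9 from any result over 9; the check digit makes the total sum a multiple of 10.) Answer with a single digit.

6

Partial digits right→left: 1 9 7 7 6 0 0 6 0 5 0 9 5 3 3 9 6 9 8
Double every second digit counting from the check-digit position (so the 1st, 3rd, 5th, ... of the partial from the right).
  doubled (with −9 where >9): 2 5 3 0 0 0 1 6 3 7 → sum 27
  kept as-is: 9 7 0 6 5 9 3 9 9 → sum 57
Total = 27 + 57 = 84.
Check digit = (10 − (84 mod 10)) mod 10 = 6.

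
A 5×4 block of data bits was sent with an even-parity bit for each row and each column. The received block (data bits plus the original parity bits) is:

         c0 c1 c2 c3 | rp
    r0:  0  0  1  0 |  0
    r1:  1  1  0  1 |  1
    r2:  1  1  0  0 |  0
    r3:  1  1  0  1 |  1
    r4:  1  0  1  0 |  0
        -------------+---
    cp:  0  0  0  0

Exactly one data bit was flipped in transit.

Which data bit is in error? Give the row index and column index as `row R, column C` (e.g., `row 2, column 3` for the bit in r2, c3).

row 0, column 1

Recompute each row's even parity and compare to rp:
  r0: data parity 1, sent rp 0 → mismatch
  r1: data parity 1, sent rp 1 → ok
  r2: data parity 0, sent rp 0 → ok
  r3: data parity 1, sent rp 1 → ok
  r4: data parity 0, sent rp 0 → ok
Recompute each column's even parity and compare to cp:
  c0: data parity 0, sent cp 0 → ok
  c1: data parity 1, sent cp 0 → mismatch
  c2: data parity 0, sent cp 0 → ok
  c3: data parity 0, sent cp 0 → ok
Exactly one row (r0) and one column (c1) fail → the flipped bit is at their intersection.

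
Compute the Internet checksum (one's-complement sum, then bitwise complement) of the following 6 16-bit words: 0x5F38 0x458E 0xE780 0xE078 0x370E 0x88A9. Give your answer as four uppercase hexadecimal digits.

D387

One's-complement addition (fold any carry out of bit 15 back into bit 0):
  0x5F38 + 0x458E = 0x0A4C6
  0xA4C6 + 0xE780 = 0x18C46 → wrap carry → 0x8C47
  0x8C47 + 0xE078 = 0x16CBF → wrap carry → 0x6CC0
  0x6CC0 + 0x370E = 0x0A3CE
  0xA3CE + 0x88A9 = 0x12C77 → wrap carry → 0x2C78
One's-complement sum = 0x2C78.
Checksum = ~0x2C78 & 0xFFFF = 0xD387.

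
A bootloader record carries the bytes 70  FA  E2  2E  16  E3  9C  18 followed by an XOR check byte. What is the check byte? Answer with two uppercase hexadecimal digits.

XOR the bytes together:
  start with 0x70
  0x70 ⊕ 0xFA = 0x8A
  0x8A ⊕ 0xE2 = 0x68
  0x68 ⊕ 0x2E = 0x46
  0x46 ⊕ 0x16 = 0x50
  0x50 ⊕ 0xE3 = 0xB3
  0xB3 ⊕ 0x9C = 0x2F
  0x2F ⊕ 0x18 = 0x37

37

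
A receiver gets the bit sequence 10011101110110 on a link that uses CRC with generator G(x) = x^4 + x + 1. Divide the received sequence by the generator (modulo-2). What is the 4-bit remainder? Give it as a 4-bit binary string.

Modulo-2 division of 10011101110110 by 10011:
  pos 0: 10011 XOR 10011 = 00000
  pos 5: 10111 XOR 10011 = 00100
  pos 7: 10001 XOR 10011 = 00010
Remainder = 1010 (nonzero — an error is detected).

1010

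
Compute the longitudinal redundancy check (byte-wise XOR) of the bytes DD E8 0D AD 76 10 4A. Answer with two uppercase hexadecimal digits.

XOR the bytes together:
  start with 0xDD
  0xDD ⊕ 0xE8 = 0x35
  0x35 ⊕ 0x0D = 0x38
  0x38 ⊕ 0xAD = 0x95
  0x95 ⊕ 0x76 = 0xE3
  0xE3 ⊕ 0x10 = 0xF3
  0xF3 ⊕ 0x4A = 0xB9

B9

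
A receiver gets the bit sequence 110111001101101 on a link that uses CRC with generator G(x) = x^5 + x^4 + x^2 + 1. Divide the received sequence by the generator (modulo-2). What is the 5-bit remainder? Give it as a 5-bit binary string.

00000

Modulo-2 division of 110111001101101 by 110101:
  pos 0: 110111 XOR 110101 = 000010
  pos 4: 100011 XOR 110101 = 010110
  pos 5: 101100 XOR 110101 = 011001
  pos 6: 110011 XOR 110101 = 000110
  pos 9: 110101 XOR 110101 = 000000
Remainder = 00000 (zero — the frame passes the CRC check).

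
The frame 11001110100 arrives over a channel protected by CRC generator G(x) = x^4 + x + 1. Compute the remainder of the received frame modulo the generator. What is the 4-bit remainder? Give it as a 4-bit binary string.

Modulo-2 division of 11001110100 by 10011:
  pos 0: 11001 XOR 10011 = 01010
  pos 1: 10101 XOR 10011 = 00110
  pos 3: 11010 XOR 10011 = 01001
  pos 4: 10011 XOR 10011 = 00000
Remainder = 0000 (zero — the frame passes the CRC check).

0000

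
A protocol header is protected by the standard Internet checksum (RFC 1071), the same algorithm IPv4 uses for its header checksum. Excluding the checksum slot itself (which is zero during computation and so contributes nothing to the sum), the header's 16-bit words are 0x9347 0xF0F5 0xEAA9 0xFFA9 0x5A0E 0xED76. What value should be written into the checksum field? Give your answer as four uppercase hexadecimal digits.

49E9

One's-complement addition (fold any carry out of bit 15 back into bit 0):
  0x9347 + 0xF0F5 = 0x1843C → wrap carry → 0x843D
  0x843D + 0xEAA9 = 0x16EE6 → wrap carry → 0x6EE7
  0x6EE7 + 0xFFA9 = 0x16E90 → wrap carry → 0x6E91
  0x6E91 + 0x5A0E = 0x0C89F
  0xC89F + 0xED76 = 0x1B615 → wrap carry → 0xB616
One's-complement sum = 0xB616.
Checksum = ~0xB616 & 0xFFFF = 0x49E9.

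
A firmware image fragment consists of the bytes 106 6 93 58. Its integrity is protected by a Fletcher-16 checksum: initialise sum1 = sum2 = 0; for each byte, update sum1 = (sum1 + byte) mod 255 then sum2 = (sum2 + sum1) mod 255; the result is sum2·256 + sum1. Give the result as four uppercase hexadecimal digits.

Running sums (mod 255):
  after byte 0 (106): sum1=106, sum2=106
  after byte 1 (6): sum1=112, sum2=218
  after byte 2 (93): sum1=205, sum2=168
  after byte 3 (58): sum1=8, sum2=176
Checksum = sum2·256 + sum1 = 176·256 + 8 = 45064 = 0xB008.

B008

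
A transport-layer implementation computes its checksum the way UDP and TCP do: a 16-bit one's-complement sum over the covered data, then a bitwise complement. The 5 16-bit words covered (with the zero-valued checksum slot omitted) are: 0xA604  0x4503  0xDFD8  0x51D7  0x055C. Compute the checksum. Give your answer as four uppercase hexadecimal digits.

One's-complement addition (fold any carry out of bit 15 back into bit 0):
  0xA604 + 0x4503 = 0x0EB07
  0xEB07 + 0xDFD8 = 0x1CADF → wrap carry → 0xCAE0
  0xCAE0 + 0x51D7 = 0x11CB7 → wrap carry → 0x1CB8
  0x1CB8 + 0x055C = 0x02214
One's-complement sum = 0x2214.
Checksum = ~0x2214 & 0xFFFF = 0xDDEB.

DDEB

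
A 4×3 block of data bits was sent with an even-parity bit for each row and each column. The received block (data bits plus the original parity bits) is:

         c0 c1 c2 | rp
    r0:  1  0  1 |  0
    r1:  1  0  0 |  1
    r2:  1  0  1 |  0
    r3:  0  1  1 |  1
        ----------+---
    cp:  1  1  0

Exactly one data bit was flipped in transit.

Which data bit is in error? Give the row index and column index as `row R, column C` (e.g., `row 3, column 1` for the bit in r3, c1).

row 3, column 2

Recompute each row's even parity and compare to rp:
  r0: data parity 0, sent rp 0 → ok
  r1: data parity 1, sent rp 1 → ok
  r2: data parity 0, sent rp 0 → ok
  r3: data parity 0, sent rp 1 → mismatch
Recompute each column's even parity and compare to cp:
  c0: data parity 1, sent cp 1 → ok
  c1: data parity 1, sent cp 1 → ok
  c2: data parity 1, sent cp 0 → mismatch
Exactly one row (r3) and one column (c2) fail → the flipped bit is at their intersection.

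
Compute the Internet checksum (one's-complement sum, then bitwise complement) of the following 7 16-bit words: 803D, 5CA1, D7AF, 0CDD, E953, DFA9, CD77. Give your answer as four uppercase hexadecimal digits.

A81E

One's-complement addition (fold any carry out of bit 15 back into bit 0):
  0x803D + 0x5CA1 = 0x0DCDE
  0xDCDE + 0xD7AF = 0x1B48D → wrap carry → 0xB48E
  0xB48E + 0x0CDD = 0x0C16B
  0xC16B + 0xE953 = 0x1AABE → wrap carry → 0xAABF
  0xAABF + 0xDFA9 = 0x18A68 → wrap carry → 0x8A69
  0x8A69 + 0xCD77 = 0x157E0 → wrap carry → 0x57E1
One's-complement sum = 0x57E1.
Checksum = ~0x57E1 & 0xFFFF = 0xA81E.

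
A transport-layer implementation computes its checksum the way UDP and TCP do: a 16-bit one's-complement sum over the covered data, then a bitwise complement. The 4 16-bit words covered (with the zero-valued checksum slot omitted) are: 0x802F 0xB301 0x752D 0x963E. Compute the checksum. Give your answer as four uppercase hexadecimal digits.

C162

One's-complement addition (fold any carry out of bit 15 back into bit 0):
  0x802F + 0xB301 = 0x13330 → wrap carry → 0x3331
  0x3331 + 0x752D = 0x0A85E
  0xA85E + 0x963E = 0x13E9C → wrap carry → 0x3E9D
One's-complement sum = 0x3E9D.
Checksum = ~0x3E9D & 0xFFFF = 0xC162.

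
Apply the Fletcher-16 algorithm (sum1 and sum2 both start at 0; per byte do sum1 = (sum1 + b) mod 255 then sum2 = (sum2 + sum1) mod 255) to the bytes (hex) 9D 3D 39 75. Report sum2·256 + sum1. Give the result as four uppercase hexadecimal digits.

Running sums (mod 255):
  after byte 0 (9D): sum1=157, sum2=157
  after byte 1 (3D): sum1=218, sum2=120
  after byte 2 (39): sum1=20, sum2=140
  after byte 3 (75): sum1=137, sum2=22
Checksum = sum2·256 + sum1 = 22·256 + 137 = 5769 = 0x1689.

1689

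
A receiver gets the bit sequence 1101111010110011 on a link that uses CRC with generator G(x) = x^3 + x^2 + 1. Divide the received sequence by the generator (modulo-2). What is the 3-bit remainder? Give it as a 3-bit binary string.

Modulo-2 division of 1101111010110011 by 1101:
  pos 0: 1101 XOR 1101 = 0000
  pos 4: 1110 XOR 1101 = 0011
  pos 6: 1110 XOR 1101 = 0011
  pos 8: 1111 XOR 1101 = 0010
  pos 10: 1000 XOR 1101 = 0101
  pos 11: 1011 XOR 1101 = 0110
  pos 12: 1101 XOR 1101 = 0000
Remainder = 000 (zero — the frame passes the CRC check).

000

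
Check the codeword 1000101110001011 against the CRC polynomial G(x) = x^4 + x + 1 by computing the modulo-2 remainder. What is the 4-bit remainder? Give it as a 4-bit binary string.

Modulo-2 division of 1000101110001011 by 10011:
  pos 0: 10001 XOR 10011 = 00010
  pos 3: 10011 XOR 10011 = 00000
  pos 8: 10001 XOR 10011 = 00010
  pos 11: 10011 XOR 10011 = 00000
Remainder = 0000 (zero — the frame passes the CRC check).

0000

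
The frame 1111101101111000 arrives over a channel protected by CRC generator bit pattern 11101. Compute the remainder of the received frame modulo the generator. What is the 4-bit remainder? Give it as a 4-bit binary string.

1101

Modulo-2 division of 1111101101111000 by 11101:
  pos 0: 11111 XOR 11101 = 00010
  pos 3: 10011 XOR 11101 = 01110
  pos 4: 11100 XOR 11101 = 00001
  pos 8: 11111 XOR 11101 = 00010
  pos 11: 10000 XOR 11101 = 01101
Remainder = 1101 (nonzero — an error is detected).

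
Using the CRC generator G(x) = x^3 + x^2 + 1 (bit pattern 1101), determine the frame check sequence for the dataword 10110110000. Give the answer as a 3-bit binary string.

111

Append 3 zeros: 10110110000000. Divide by 1101 (XOR where the leading bit is 1):
  pos 0: 1011 XOR 1101 = 0110
  pos 1: 1100 XOR 1101 = 0001
  pos 4: 1110 XOR 1101 = 0011
  pos 6: 1100 XOR 1101 = 0001
  pos 9: 1000 XOR 1101 = 0101
  pos 10: 1010 XOR 1101 = 0111
Remainder (last 3 bits) = 111. This is the CRC / FCS.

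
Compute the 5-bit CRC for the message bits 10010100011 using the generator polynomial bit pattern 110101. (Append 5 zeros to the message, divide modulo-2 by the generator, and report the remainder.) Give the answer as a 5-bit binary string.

10000

Append 5 zeros: 1001010001100000. Divide by 110101 (XOR where the leading bit is 1):
  pos 0: 100101 XOR 110101 = 010000
  pos 1: 100000 XOR 110101 = 010101
  pos 2: 101010 XOR 110101 = 011111
  pos 3: 111110 XOR 110101 = 001011
  pos 5: 101111 XOR 110101 = 011010
  pos 6: 110100 XOR 110101 = 000001
Remainder (last 5 bits) = 10000. This is the CRC / FCS.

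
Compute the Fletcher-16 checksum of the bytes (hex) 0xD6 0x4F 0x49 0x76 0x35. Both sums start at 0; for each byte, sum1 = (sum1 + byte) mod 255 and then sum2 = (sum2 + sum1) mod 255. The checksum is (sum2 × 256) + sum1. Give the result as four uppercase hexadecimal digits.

Running sums (mod 255):
  after byte 0 (0xD6): sum1=214, sum2=214
  after byte 1 (0x4F): sum1=38, sum2=252
  after byte 2 (0x49): sum1=111, sum2=108
  after byte 3 (0x76): sum1=229, sum2=82
  after byte 4 (0x35): sum1=27, sum2=109
Checksum = sum2·256 + sum1 = 109·256 + 27 = 27931 = 0x6D1B.

6D1B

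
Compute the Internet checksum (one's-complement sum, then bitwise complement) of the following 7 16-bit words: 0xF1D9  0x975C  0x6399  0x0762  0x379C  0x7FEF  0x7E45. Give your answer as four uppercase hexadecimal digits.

One's-complement addition (fold any carry out of bit 15 back into bit 0):
  0xF1D9 + 0x975C = 0x18935 → wrap carry → 0x8936
  0x8936 + 0x6399 = 0x0ECCF
  0xECCF + 0x0762 = 0x0F431
  0xF431 + 0x379C = 0x12BCD → wrap carry → 0x2BCE
  0x2BCE + 0x7FEF = 0x0ABBD
  0xABBD + 0x7E45 = 0x12A02 → wrap carry → 0x2A03
One's-complement sum = 0x2A03.
Checksum = ~0x2A03 & 0xFFFF = 0xD5FC.

D5FC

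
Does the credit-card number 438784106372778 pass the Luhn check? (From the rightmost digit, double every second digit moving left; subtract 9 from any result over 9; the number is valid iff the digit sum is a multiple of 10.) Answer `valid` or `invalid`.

invalid

From the right, keep odd positions and double even positions (subtract 9 from any doubled value over 9):
  doubled (positions 2,4,...): 5 4 6 0 8 5 6 → sum 34
  kept (positions 1,3,...): 8 7 7 6 1 8 8 4 → sum 49
Total = 83.
83 mod 10 = 3, so the number is invalid.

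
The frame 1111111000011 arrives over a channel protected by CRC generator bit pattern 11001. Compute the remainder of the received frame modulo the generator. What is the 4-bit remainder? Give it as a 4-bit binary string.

Modulo-2 division of 1111111000011 by 11001:
  pos 0: 11111 XOR 11001 = 00110
  pos 2: 11011 XOR 11001 = 00010
  pos 5: 10000 XOR 11001 = 01001
  pos 6: 10010 XOR 11001 = 01011
  pos 7: 10111 XOR 11001 = 01110
  pos 8: 11101 XOR 11001 = 00100
Remainder = 0100 (nonzero — an error is detected).

0100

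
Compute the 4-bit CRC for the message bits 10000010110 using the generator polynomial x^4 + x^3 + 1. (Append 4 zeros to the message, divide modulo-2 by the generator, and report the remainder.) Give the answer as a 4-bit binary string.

Append 4 zeros: 100000101100000. Divide by 11001 (XOR where the leading bit is 1):
  pos 0: 10000 XOR 11001 = 01001
  pos 1: 10010 XOR 11001 = 01011
  pos 2: 10111 XOR 11001 = 01110
  pos 3: 11100 XOR 11001 = 00101
  pos 5: 10111 XOR 11001 = 01110
  pos 6: 11100 XOR 11001 = 00101
  pos 8: 10100 XOR 11001 = 01101
  pos 9: 11010 XOR 11001 = 00011
Remainder (last 4 bits) = 0110. This is the CRC / FCS.

0110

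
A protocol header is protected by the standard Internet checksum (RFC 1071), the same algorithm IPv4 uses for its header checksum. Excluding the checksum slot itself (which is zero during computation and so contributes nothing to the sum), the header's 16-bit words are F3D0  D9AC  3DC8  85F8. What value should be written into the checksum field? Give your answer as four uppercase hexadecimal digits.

One's-complement addition (fold any carry out of bit 15 back into bit 0):
  0xF3D0 + 0xD9AC = 0x1CD7C → wrap carry → 0xCD7D
  0xCD7D + 0x3DC8 = 0x10B45 → wrap carry → 0x0B46
  0x0B46 + 0x85F8 = 0x0913E
One's-complement sum = 0x913E.
Checksum = ~0x913E & 0xFFFF = 0x6EC1.

6EC1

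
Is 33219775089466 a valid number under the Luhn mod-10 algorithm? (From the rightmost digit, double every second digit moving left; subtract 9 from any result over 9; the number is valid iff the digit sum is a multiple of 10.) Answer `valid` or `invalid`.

valid

From the right, keep odd positions and double even positions (subtract 9 from any doubled value over 9):
  doubled (positions 2,4,...): 3 9 0 5 9 4 6 → sum 36
  kept (positions 1,3,...): 6 4 8 5 7 1 3 → sum 34
Total = 70.
70 mod 10 = 0, so the number is valid.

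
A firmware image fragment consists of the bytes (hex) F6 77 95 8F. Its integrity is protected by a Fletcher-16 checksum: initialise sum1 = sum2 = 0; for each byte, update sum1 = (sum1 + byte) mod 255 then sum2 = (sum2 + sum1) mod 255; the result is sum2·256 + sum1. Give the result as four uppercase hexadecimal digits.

Running sums (mod 255):
  after byte 0 (F6): sum1=246, sum2=246
  after byte 1 (77): sum1=110, sum2=101
  after byte 2 (95): sum1=4, sum2=105
  after byte 3 (8F): sum1=147, sum2=252
Checksum = sum2·256 + sum1 = 252·256 + 147 = 64659 = 0xFC93.

FC93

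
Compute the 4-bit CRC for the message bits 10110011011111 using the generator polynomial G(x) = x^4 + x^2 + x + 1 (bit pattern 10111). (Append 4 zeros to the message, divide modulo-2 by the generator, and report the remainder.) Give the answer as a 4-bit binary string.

Append 4 zeros: 101100110111110000. Divide by 10111 (XOR where the leading bit is 1):
  pos 0: 10110 XOR 10111 = 00001
  pos 4: 10110 XOR 10111 = 00001
  pos 8: 11111 XOR 10111 = 01000
  pos 9: 10001 XOR 10111 = 00110
  pos 11: 11000 XOR 10111 = 01111
  pos 12: 11110 XOR 10111 = 01001
  pos 13: 10010 XOR 10111 = 00101
Remainder (last 4 bits) = 0101. This is the CRC / FCS.

0101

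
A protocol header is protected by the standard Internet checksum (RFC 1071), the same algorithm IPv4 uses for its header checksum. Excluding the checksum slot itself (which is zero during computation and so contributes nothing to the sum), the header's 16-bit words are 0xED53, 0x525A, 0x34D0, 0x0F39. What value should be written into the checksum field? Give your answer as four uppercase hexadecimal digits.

One's-complement addition (fold any carry out of bit 15 back into bit 0):
  0xED53 + 0x525A = 0x13FAD → wrap carry → 0x3FAE
  0x3FAE + 0x34D0 = 0x0747E
  0x747E + 0x0F39 = 0x083B7
One's-complement sum = 0x83B7.
Checksum = ~0x83B7 & 0xFFFF = 0x7C48.

7C48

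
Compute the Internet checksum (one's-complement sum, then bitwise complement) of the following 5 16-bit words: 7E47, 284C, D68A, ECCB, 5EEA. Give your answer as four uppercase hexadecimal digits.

372B

One's-complement addition (fold any carry out of bit 15 back into bit 0):
  0x7E47 + 0x284C = 0x0A693
  0xA693 + 0xD68A = 0x17D1D → wrap carry → 0x7D1E
  0x7D1E + 0xECCB = 0x169E9 → wrap carry → 0x69EA
  0x69EA + 0x5EEA = 0x0C8D4
One's-complement sum = 0xC8D4.
Checksum = ~0xC8D4 & 0xFFFF = 0x372B.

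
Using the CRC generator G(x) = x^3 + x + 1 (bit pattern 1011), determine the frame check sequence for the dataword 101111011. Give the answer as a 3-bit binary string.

001

Append 3 zeros: 101111011000. Divide by 1011 (XOR where the leading bit is 1):
  pos 0: 1011 XOR 1011 = 0000
  pos 4: 1101 XOR 1011 = 0110
  pos 5: 1101 XOR 1011 = 0110
  pos 6: 1100 XOR 1011 = 0111
  pos 7: 1110 XOR 1011 = 0101
  pos 8: 1010 XOR 1011 = 0001
Remainder (last 3 bits) = 001. This is the CRC / FCS.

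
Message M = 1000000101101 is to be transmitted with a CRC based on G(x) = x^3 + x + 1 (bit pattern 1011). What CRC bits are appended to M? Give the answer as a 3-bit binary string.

001

Append 3 zeros: 1000000101101000. Divide by 1011 (XOR where the leading bit is 1):
  pos 0: 1000 XOR 1011 = 0011
  pos 2: 1100 XOR 1011 = 0111
  pos 3: 1110 XOR 1011 = 0101
  pos 4: 1011 XOR 1011 = 0000
  pos 9: 1101 XOR 1011 = 0110
  pos 10: 1100 XOR 1011 = 0111
  pos 11: 1110 XOR 1011 = 0101
  pos 12: 1010 XOR 1011 = 0001
Remainder (last 3 bits) = 001. This is the CRC / FCS.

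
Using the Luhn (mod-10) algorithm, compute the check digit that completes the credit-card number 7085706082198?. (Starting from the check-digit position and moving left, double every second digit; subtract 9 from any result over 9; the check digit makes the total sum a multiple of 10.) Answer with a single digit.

8

Partial digits right→left: 8 9 1 2 8 0 6 0 7 5 8 0 7
Double every second digit counting from the check-digit position (so the 1st, 3rd, 5th, ... of the partial from the right).
  doubled (with −9 where >9): 7 2 7 3 5 7 5 → sum 36
  kept as-is: 9 2 0 0 5 0 → sum 16
Total = 36 + 16 = 52.
Check digit = (10 − (52 mod 10)) mod 10 = 8.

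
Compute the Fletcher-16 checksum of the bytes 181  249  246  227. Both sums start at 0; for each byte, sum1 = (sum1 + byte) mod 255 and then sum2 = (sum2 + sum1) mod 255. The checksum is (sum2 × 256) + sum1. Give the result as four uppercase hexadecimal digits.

Running sums (mod 255):
  after byte 0 (181): sum1=181, sum2=181
  after byte 1 (249): sum1=175, sum2=101
  after byte 2 (246): sum1=166, sum2=12
  after byte 3 (227): sum1=138, sum2=150
Checksum = sum2·256 + sum1 = 150·256 + 138 = 38538 = 0x968A.

968A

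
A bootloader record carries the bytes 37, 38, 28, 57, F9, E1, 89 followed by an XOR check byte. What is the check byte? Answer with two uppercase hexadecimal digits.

XOR the bytes together:
  start with 0x37
  0x37 ⊕ 0x38 = 0x0F
  0x0F ⊕ 0x28 = 0x27
  0x27 ⊕ 0x57 = 0x70
  0x70 ⊕ 0xF9 = 0x89
  0x89 ⊕ 0xE1 = 0x68
  0x68 ⊕ 0x89 = 0xE1

E1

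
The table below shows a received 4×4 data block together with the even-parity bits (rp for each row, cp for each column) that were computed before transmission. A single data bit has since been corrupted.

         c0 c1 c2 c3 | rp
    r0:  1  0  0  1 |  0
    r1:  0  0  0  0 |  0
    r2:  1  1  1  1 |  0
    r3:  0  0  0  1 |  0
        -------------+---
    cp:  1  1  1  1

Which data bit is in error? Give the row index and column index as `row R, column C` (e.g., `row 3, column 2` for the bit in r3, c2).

row 3, column 0

Recompute each row's even parity and compare to rp:
  r0: data parity 0, sent rp 0 → ok
  r1: data parity 0, sent rp 0 → ok
  r2: data parity 0, sent rp 0 → ok
  r3: data parity 1, sent rp 0 → mismatch
Recompute each column's even parity and compare to cp:
  c0: data parity 0, sent cp 1 → mismatch
  c1: data parity 1, sent cp 1 → ok
  c2: data parity 1, sent cp 1 → ok
  c3: data parity 1, sent cp 1 → ok
Exactly one row (r3) and one column (c0) fail → the flipped bit is at their intersection.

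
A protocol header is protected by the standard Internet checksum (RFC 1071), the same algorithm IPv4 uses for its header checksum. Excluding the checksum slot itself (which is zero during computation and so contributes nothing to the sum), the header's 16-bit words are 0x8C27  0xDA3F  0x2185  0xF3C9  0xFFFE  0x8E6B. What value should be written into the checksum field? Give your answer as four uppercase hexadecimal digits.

One's-complement addition (fold any carry out of bit 15 back into bit 0):
  0x8C27 + 0xDA3F = 0x16666 → wrap carry → 0x6667
  0x6667 + 0x2185 = 0x087EC
  0x87EC + 0xF3C9 = 0x17BB5 → wrap carry → 0x7BB6
  0x7BB6 + 0xFFFE = 0x17BB4 → wrap carry → 0x7BB5
  0x7BB5 + 0x8E6B = 0x10A20 → wrap carry → 0x0A21
One's-complement sum = 0x0A21.
Checksum = ~0x0A21 & 0xFFFF = 0xF5DE.

F5DE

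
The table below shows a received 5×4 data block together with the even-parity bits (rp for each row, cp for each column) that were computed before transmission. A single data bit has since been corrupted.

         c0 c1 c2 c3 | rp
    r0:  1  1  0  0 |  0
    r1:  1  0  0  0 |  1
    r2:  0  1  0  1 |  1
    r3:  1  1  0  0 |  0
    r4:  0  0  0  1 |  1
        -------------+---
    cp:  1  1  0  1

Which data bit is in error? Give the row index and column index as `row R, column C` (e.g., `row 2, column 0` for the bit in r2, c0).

Recompute each row's even parity and compare to rp:
  r0: data parity 0, sent rp 0 → ok
  r1: data parity 1, sent rp 1 → ok
  r2: data parity 0, sent rp 1 → mismatch
  r3: data parity 0, sent rp 0 → ok
  r4: data parity 1, sent rp 1 → ok
Recompute each column's even parity and compare to cp:
  c0: data parity 1, sent cp 1 → ok
  c1: data parity 1, sent cp 1 → ok
  c2: data parity 0, sent cp 0 → ok
  c3: data parity 0, sent cp 1 → mismatch
Exactly one row (r2) and one column (c3) fail → the flipped bit is at their intersection.

row 2, column 3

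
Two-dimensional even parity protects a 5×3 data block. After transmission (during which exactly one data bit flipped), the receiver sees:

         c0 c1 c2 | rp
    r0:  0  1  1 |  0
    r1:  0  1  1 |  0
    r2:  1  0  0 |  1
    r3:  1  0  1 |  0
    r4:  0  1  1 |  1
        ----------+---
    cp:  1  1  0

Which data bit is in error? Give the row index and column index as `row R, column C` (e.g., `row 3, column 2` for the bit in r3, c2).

Recompute each row's even parity and compare to rp:
  r0: data parity 0, sent rp 0 → ok
  r1: data parity 0, sent rp 0 → ok
  r2: data parity 1, sent rp 1 → ok
  r3: data parity 0, sent rp 0 → ok
  r4: data parity 0, sent rp 1 → mismatch
Recompute each column's even parity and compare to cp:
  c0: data parity 0, sent cp 1 → mismatch
  c1: data parity 1, sent cp 1 → ok
  c2: data parity 0, sent cp 0 → ok
Exactly one row (r4) and one column (c0) fail → the flipped bit is at their intersection.

row 4, column 0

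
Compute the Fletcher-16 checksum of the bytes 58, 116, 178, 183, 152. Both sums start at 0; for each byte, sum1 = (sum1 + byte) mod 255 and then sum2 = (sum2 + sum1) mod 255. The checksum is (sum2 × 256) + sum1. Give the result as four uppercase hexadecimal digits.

Running sums (mod 255):
  after byte 0 (58): sum1=58, sum2=58
  after byte 1 (116): sum1=174, sum2=232
  after byte 2 (178): sum1=97, sum2=74
  after byte 3 (183): sum1=25, sum2=99
  after byte 4 (152): sum1=177, sum2=21
Checksum = sum2·256 + sum1 = 21·256 + 177 = 5553 = 0x15B1.

15B1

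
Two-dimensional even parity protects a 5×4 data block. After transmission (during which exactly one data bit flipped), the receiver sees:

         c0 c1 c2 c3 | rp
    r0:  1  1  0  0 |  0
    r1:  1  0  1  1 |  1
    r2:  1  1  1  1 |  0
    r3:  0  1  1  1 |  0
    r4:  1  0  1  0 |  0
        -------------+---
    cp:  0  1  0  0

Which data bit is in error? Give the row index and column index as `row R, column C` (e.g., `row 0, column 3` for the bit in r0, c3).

Recompute each row's even parity and compare to rp:
  r0: data parity 0, sent rp 0 → ok
  r1: data parity 1, sent rp 1 → ok
  r2: data parity 0, sent rp 0 → ok
  r3: data parity 1, sent rp 0 → mismatch
  r4: data parity 0, sent rp 0 → ok
Recompute each column's even parity and compare to cp:
  c0: data parity 0, sent cp 0 → ok
  c1: data parity 1, sent cp 1 → ok
  c2: data parity 0, sent cp 0 → ok
  c3: data parity 1, sent cp 0 → mismatch
Exactly one row (r3) and one column (c3) fail → the flipped bit is at their intersection.

row 3, column 3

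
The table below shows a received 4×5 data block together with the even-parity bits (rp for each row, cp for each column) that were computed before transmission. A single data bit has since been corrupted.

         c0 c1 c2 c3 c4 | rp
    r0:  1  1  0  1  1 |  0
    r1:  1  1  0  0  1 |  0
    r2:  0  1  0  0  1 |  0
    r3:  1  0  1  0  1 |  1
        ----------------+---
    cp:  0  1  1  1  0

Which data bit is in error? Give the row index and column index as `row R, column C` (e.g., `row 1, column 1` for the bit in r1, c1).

Recompute each row's even parity and compare to rp:
  r0: data parity 0, sent rp 0 → ok
  r1: data parity 1, sent rp 0 → mismatch
  r2: data parity 0, sent rp 0 → ok
  r3: data parity 1, sent rp 1 → ok
Recompute each column's even parity and compare to cp:
  c0: data parity 1, sent cp 0 → mismatch
  c1: data parity 1, sent cp 1 → ok
  c2: data parity 1, sent cp 1 → ok
  c3: data parity 1, sent cp 1 → ok
  c4: data parity 0, sent cp 0 → ok
Exactly one row (r1) and one column (c0) fail → the flipped bit is at their intersection.

row 1, column 0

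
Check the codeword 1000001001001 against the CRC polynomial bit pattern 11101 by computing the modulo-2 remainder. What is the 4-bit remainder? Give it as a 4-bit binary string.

0000

Modulo-2 division of 1000001001001 by 11101:
  pos 0: 10000 XOR 11101 = 01101
  pos 1: 11010 XOR 11101 = 00111
  pos 3: 11110 XOR 11101 = 00011
  pos 6: 11010 XOR 11101 = 00111
  pos 8: 11101 XOR 11101 = 00000
Remainder = 0000 (zero — the frame passes the CRC check).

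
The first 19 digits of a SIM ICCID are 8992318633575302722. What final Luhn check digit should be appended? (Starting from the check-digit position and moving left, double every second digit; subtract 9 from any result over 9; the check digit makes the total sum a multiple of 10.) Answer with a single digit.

9

Partial digits right→left: 2 2 7 2 0 3 5 7 5 3 3 6 8 1 3 2 9 9 8
Double every second digit counting from the check-digit position (so the 1st, 3rd, 5th, ... of the partial from the right).
  doubled (with −9 where >9): 4 5 0 1 1 6 7 6 9 7 → sum 46
  kept as-is: 2 2 3 7 3 6 1 2 9 → sum 35
Total = 46 + 35 = 81.
Check digit = (10 − (81 mod 10)) mod 10 = 9.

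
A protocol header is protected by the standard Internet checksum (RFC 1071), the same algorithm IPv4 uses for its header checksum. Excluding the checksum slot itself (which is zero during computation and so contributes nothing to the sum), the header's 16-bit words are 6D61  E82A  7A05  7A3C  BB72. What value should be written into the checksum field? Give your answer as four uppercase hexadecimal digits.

One's-complement addition (fold any carry out of bit 15 back into bit 0):
  0x6D61 + 0xE82A = 0x1558B → wrap carry → 0x558C
  0x558C + 0x7A05 = 0x0CF91
  0xCF91 + 0x7A3C = 0x149CD → wrap carry → 0x49CE
  0x49CE + 0xBB72 = 0x10540 → wrap carry → 0x0541
One's-complement sum = 0x0541.
Checksum = ~0x0541 & 0xFFFF = 0xFABE.

FABE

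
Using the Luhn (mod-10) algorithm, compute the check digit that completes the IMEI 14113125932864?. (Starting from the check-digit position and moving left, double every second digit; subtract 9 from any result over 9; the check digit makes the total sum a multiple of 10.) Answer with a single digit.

2

Partial digits right→left: 4 6 8 2 3 9 5 2 1 3 1 1 4 1
Double every second digit counting from the check-digit position (so the 1st, 3rd, 5th, ... of the partial from the right).
  doubled (with −9 where >9): 8 7 6 1 2 2 8 → sum 34
  kept as-is: 6 2 9 2 3 1 1 → sum 24
Total = 34 + 24 = 58.
Check digit = (10 − (58 mod 10)) mod 10 = 2.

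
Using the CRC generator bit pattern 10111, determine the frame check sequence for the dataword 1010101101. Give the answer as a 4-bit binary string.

Append 4 zeros: 10101011010000. Divide by 10111 (XOR where the leading bit is 1):
  pos 0: 10101 XOR 10111 = 00010
  pos 3: 10011 XOR 10111 = 00100
  pos 5: 10001 XOR 10111 = 00110
  pos 7: 11000 XOR 10111 = 01111
  pos 8: 11110 XOR 10111 = 01001
  pos 9: 10010 XOR 10111 = 00101
Remainder (last 4 bits) = 0101. This is the CRC / FCS.

0101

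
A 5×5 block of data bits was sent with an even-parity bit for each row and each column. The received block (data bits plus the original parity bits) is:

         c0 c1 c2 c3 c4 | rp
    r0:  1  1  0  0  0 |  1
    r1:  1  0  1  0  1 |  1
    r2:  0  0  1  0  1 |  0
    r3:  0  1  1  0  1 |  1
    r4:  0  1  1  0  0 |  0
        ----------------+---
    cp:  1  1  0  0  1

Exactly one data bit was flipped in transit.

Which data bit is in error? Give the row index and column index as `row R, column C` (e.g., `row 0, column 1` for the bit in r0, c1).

row 0, column 0

Recompute each row's even parity and compare to rp:
  r0: data parity 0, sent rp 1 → mismatch
  r1: data parity 1, sent rp 1 → ok
  r2: data parity 0, sent rp 0 → ok
  r3: data parity 1, sent rp 1 → ok
  r4: data parity 0, sent rp 0 → ok
Recompute each column's even parity and compare to cp:
  c0: data parity 0, sent cp 1 → mismatch
  c1: data parity 1, sent cp 1 → ok
  c2: data parity 0, sent cp 0 → ok
  c3: data parity 0, sent cp 0 → ok
  c4: data parity 1, sent cp 1 → ok
Exactly one row (r0) and one column (c0) fail → the flipped bit is at their intersection.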